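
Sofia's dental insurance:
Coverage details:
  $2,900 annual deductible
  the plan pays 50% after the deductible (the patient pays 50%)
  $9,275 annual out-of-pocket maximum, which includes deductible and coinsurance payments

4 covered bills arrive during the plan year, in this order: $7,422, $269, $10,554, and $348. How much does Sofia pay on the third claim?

Bill 1, $7,422: deductible takes $2,900, $4,522 remains; patient's 50% is $2,261. Patient owes $5,161 (running OOP $5,161).
Bill 2, $269: deductible met; 50% of $269 = $134.50. Patient pays $134.50; OOP now $5,295.50.
Bill 3, $10,554: deductible met; 50% of $10,554 = $5,277. Adding that to $5,295.50 gives $10,572.50, past the $9,275 cap; patient pays only $9,275 − $5,295.50 = $3,979.50.

$3,979.50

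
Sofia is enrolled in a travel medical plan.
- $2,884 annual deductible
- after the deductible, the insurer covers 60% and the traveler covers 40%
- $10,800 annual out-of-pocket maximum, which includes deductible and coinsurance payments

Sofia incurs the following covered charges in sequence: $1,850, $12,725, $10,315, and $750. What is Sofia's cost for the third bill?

Claim 1 ($1,850): all of it applies to the deductible. Traveler pays $1,850; OOP now $1,850.
Claim 2 ($12,725): $1,034 to deductible, leaving $11,691; coinsurance $11,691 × 40% = $4,676.40. Traveler pays $5,710.40; OOP now $7,560.40.
Claim 3 ($10,315): deductible already satisfied, so traveler's share is 40% × $10,315 = $4,126. That would push OOP to $11,686.40, over the $10,800 cap, so traveler pays $10,800 − $7,560.40 = $3,239.60.

$3,239.60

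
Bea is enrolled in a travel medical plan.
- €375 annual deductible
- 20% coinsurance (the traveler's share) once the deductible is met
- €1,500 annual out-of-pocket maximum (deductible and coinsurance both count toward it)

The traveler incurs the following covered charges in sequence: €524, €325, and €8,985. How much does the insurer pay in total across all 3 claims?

#1 (€524): deductible takes €375, €149 remains; traveler's 20% is €29.80. Cost to traveler: €404.80. OOP to date €404.80. Plan pays €524 − €404.80 = €119.20.
#2 (€325): deductible met; 20% of €325 = €65. Traveler pays €65; OOP now €469.80. Insurer: €325 − €65 = €260.
#3 (€8,985): deductible already satisfied, so traveler's share is 20% × €8,985 = €1,797. OOP would hit €2,266.80 > €1,500, so the cap limits the traveler to €1,500 − €469.80 = €1,030.20. Plan pays €8,985 − €1,030.20 = €7,954.80.
Insurer total: €119.20 + €260 + €7,954.80 = €8,334.

€8,334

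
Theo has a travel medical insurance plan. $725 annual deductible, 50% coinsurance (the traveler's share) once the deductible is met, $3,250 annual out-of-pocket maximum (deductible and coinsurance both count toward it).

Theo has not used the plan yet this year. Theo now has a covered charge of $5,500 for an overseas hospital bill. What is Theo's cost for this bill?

$3,112.50

The full $725 deductible is still open; $725 of this bill applies to it.
The remaining $4,775 (= $5,500 − $725) moves to coinsurance.
Traveler's 50% share of $4,775 is $2,387.50.
So the traveler owes $725 + $2,387.50 = $3,112.50 before any cap.
Year-to-date out-of-pocket becomes $0 + $3,112.50 = $3,112.50, still under the $3,250 maximum, so no cap applies.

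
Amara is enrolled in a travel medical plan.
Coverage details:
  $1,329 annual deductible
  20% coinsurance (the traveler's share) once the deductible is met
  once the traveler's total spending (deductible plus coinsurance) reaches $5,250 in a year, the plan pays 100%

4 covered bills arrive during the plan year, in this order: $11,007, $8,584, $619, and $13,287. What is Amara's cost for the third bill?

Claim 1 — $11,007: $1,329 finishes the deductible; $9,678 goes to coinsurance; coinsurance $9,678 × 20% = $1,935.60. Traveler owes $3,264.60 (running OOP $3,264.60).
Claim 2 — $8,584: deductible met; 20% of $8,584 = $1,716.80. Traveler owes $1,716.80 (running OOP $4,981.40).
Claim 3 — $619: deductible already satisfied, so traveler's share is 20% × $619 = $123.80. Cost to traveler: $123.80. OOP to date $5,105.20.

$123.80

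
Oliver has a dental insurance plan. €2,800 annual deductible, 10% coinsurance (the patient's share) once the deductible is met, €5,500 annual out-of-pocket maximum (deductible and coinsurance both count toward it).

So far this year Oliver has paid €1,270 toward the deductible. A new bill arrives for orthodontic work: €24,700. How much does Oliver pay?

€1,270 of the €2,800 deductible is already met, leaving €1,530.
After the €1,530 deductible portion, €24,700 − €1,530 = €23,170 is subject to coinsurance.
Coinsurance: €23,170 × 10% = €2,317.
That puts the patient's cost at €1,530 + €2,317 = €3,847 before any cap.
Cumulative spending €1,270 + €3,847 = €5,117 stays under the €5,500 maximum.

€3,847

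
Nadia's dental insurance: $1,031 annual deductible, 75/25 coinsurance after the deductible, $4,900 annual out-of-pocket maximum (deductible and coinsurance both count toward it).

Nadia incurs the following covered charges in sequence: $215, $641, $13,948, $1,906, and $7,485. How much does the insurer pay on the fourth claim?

Bill 1, $215: entire amount goes to the deductible. Patient pays $215; OOP now $215. Plan pays $215 − $215 = $0.
Bill 2, $641: fully absorbed by the deductible. Patient owes $641 (running OOP $856). Plan pays $641 − $641 = $0.
Bill 3, $13,948: $175 finishes the deductible; $13,773 goes to coinsurance; patient's 25% is $3,443.25. Patient owes $3,618.25 (running OOP $4,474.25). Insurer: $13,948 − $3,618.25 = $10,329.75.
Bill 4, $1,906: 25% coinsurance on $1,906 = $476.50. OOP would hit $4,950.75 > $4,900, so the cap limits the patient to $4,900 − $4,474.25 = $425.75. Plan pays $1,906 − $425.75 = $1,480.25.

$1,480.25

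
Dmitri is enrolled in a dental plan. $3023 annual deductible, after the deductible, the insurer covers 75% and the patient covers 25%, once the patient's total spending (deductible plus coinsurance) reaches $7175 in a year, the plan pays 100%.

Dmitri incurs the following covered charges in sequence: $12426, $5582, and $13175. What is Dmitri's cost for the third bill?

$405.75

Bill 1, $12426: $3023 finishes the deductible; $9403 goes to coinsurance; patient's 25% is $2350.75. Patient pays $5373.75; OOP now $5373.75.
Bill 2, $5582: deductible met; 25% of $5582 = $1395.50. Cost to patient: $1395.50. OOP to date $6769.25.
Bill 3, $13175: 25% coinsurance on $13175 = $3293.75. OOP would hit $10063 > $7175, so the cap limits the patient to $7175 − $6769.25 = $405.75.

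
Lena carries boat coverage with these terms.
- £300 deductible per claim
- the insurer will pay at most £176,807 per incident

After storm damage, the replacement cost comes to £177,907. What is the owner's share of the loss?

After the deductible, £177,907 − £300 = £177,607 remains.
Since £177,607 > £176,807, the payout is capped at £176,807.
Out of pocket: £177,907 − £176,807 = £1,100.

£1,100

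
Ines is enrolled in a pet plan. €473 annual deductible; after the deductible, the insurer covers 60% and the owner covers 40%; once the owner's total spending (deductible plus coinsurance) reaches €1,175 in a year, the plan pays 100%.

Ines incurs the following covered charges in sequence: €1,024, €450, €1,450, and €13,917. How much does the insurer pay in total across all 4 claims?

Claim 1 (€1,024): deductible takes €473, €551 remains; owner's 40% is €220.40. Cost to owner: €693.40. OOP to date €693.40. Insurer: €1,024 − €693.40 = €330.60.
Claim 2 (€450): 40% coinsurance on €450 = €180. Cost to owner: €180. OOP to date €873.40. Insurer: €450 − €180 = €270.
Claim 3 (€1,450): deductible already satisfied, so owner's share is 40% × €1,450 = €580. That would push OOP to €1,453.40, over the €1,175 cap, so owner pays €1,175 − €873.40 = €301.60. Insurer: €1,450 − €301.60 = €1,148.40.
Claim 4 (€13,917): deductible met; 40% of €13,917 = €5,566.80. That would push OOP to €6,741.80, over the €1,175 cap, so owner pays €1,175 − €1,175 = €0. Plan pays €13,917 − €0 = €13,917.
Insurer total = bills − owner's total = €16,841 − €1,175 = €15,666.

€15,666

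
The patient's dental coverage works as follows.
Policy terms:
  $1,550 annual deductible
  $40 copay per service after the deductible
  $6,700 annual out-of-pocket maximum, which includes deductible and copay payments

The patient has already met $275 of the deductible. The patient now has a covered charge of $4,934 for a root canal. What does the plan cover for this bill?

$3,619

$275 of the $1,550 deductible is already met, leaving $1,275.
That leaves $4,934 − $1,275 = $3,659 for the copay.
Copay on this service: $40.
Patient responsibility before any cap: $1,275 + $40 = $1,315.
Cumulative spending $275 + $1,315 = $1,590 stays under the $6,700 maximum.
The insurer covers the remainder: $4,934 − $1,315 = $3,619.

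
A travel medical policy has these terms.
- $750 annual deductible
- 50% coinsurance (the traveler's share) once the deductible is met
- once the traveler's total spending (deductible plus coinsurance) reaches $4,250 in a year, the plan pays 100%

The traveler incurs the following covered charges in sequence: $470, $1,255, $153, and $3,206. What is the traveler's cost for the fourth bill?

Bill 1, $470: all of it applies to the deductible. Traveler owes $470 (running OOP $470).
Bill 2, $1,255: $280 finishes the deductible; $975 goes to coinsurance; traveler's 50% is $487.50. Traveler owes $767.50 (running OOP $1,237.50).
Bill 3, $153: deductible met; 50% of $153 = $76.50. Cost to traveler: $76.50. OOP to date $1,314.
Bill 4, $3,206: deductible already satisfied, so traveler's share is 50% × $3,206 = $1,603. Traveler pays $1,603; OOP now $2,917.

$1,603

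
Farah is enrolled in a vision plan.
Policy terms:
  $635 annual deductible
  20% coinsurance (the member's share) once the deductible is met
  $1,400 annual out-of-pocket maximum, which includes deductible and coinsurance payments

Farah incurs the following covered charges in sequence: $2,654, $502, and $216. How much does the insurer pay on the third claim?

Claim 1 ($2,654): $635 finishes the deductible; $2,019 goes to coinsurance; coinsurance $2,019 × 20% = $403.80. Member pays $1,038.80; OOP now $1,038.80. Plan pays $2,654 − $1,038.80 = $1,615.20.
Claim 2 ($502): deductible already satisfied, so member's share is 20% × $502 = $100.40. Member pays $100.40; OOP now $1,139.20. Insurer: $502 − $100.40 = $401.60.
Claim 3 ($216): 20% coinsurance on $216 = $43.20. Cost to member: $43.20. OOP to date $1,182.40. Plan pays $216 − $43.20 = $172.80.

$172.80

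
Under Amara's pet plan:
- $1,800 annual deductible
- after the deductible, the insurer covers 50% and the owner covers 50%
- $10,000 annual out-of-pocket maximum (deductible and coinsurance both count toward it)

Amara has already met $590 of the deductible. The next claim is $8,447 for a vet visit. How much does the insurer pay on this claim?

Deductible still to meet: $1,800 − $590 = $1,210.
That leaves $8,447 − $1,210 = $7,237 for coinsurance.
Owner's 50% share of $7,237 is $3,618.50.
So the owner owes $1,210 + $3,618.50 = $4,828.50 before any cap.
Total out-of-pocket so far would be $590 + $4,828.50 = $5,418.50, below the $10,000 cap — no reduction.
The insurer covers the remainder: $8,447 − $4,828.50 = $3,618.50.

$3,618.50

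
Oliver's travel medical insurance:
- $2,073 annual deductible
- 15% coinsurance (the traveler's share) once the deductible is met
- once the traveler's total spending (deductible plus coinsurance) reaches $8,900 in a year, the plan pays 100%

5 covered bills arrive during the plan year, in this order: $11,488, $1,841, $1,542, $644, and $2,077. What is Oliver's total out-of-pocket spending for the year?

Bill 1, $11,488: deductible takes $2,073, $9,415 remains; traveler's 15% is $1,412.25. Traveler pays $3,485.25; OOP now $3,485.25.
Bill 2, $1,841: 15% coinsurance on $1,841 = $276.15. Traveler pays $276.15; OOP now $3,761.40.
Bill 3, $1,542: deductible met; 15% of $1,542 = $231.30. Traveler owes $231.30 (running OOP $3,992.70).
Bill 4, $644: deductible met; 15% of $644 = $96.60. Traveler pays $96.60; OOP now $4,089.30.
Bill 5, $2,077: deductible met; 15% of $2,077 = $311.55. Traveler pays $311.55; OOP now $4,400.85.
Total paid by the traveler: $3,485.25 + $276.15 + $231.30 + $96.60 + $311.55 = $4,400.85.

$4,400.85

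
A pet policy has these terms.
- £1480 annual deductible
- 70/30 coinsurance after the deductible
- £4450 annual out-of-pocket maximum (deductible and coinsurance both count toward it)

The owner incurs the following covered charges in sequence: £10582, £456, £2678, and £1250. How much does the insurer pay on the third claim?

£2575.40

Claim 1 (£10582): £1480 to deductible, leaving £9102; owner's 30% is £2730.60. Owner pays £4210.60; OOP now £4210.60. Insurer: £10582 − £4210.60 = £6371.40.
Claim 2 (£456): 30% coinsurance on £456 = £136.80. Owner owes £136.80 (running OOP £4347.40). Plan pays £456 − £136.80 = £319.20.
Claim 3 (£2678): 30% coinsurance on £2678 = £803.40. That would push OOP to £5150.80, over the £4450 cap, so owner pays £4450 − £4347.40 = £102.60. Insurer: £2678 − £102.60 = £2575.40.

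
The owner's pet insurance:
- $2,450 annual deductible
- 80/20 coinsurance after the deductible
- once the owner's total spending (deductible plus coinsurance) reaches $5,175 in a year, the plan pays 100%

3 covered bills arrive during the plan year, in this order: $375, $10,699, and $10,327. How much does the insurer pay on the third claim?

Claim 1 — $375: all of it applies to the deductible. Owner pays $375; OOP now $375. Plan pays $375 − $375 = $0.
Claim 2 — $10,699: $2,075 to deductible, leaving $8,624; coinsurance $8,624 × 20% = $1,724.80. Owner owes $3,799.80 (running OOP $4,174.80). Plan pays $10,699 − $3,799.80 = $6,899.20.
Claim 3 — $10,327: 20% coinsurance on $10,327 = $2,065.40. Adding that to $4,174.80 gives $6,240.20, past the $5,175 cap; owner pays only $5,175 − $4,174.80 = $1,000.20. Insurer: $10,327 − $1,000.20 = $9,326.80.

$9,326.80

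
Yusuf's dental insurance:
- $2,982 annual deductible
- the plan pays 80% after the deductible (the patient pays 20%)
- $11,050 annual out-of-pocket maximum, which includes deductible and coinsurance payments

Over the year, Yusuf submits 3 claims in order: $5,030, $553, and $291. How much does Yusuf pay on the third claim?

Bill 1, $5,030: $2,982 finishes the deductible; $2,048 goes to coinsurance; 20% of $2,048 = $409.60. Patient pays $3,391.60; OOP now $3,391.60.
Bill 2, $553: deductible met; 20% of $553 = $110.60. Cost to patient: $110.60. OOP to date $3,502.20.
Bill 3, $291: 20% coinsurance on $291 = $58.20. Patient owes $58.20 (running OOP $3,560.40).

$58.20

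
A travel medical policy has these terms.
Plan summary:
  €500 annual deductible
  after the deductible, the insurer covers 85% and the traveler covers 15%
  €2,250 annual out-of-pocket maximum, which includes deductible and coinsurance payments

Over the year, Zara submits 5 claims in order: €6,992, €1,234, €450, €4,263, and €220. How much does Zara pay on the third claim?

€67.50

#1 (€6,992): deductible takes €500, €6,492 remains; traveler's 15% is €973.80. Traveler owes €1,473.80 (running OOP €1,473.80).
#2 (€1,234): deductible already satisfied, so traveler's share is 15% × €1,234 = €185.10. Traveler pays €185.10; OOP now €1,658.90.
#3 (€450): deductible met; 15% of €450 = €67.50. Traveler pays €67.50; OOP now €1,726.40.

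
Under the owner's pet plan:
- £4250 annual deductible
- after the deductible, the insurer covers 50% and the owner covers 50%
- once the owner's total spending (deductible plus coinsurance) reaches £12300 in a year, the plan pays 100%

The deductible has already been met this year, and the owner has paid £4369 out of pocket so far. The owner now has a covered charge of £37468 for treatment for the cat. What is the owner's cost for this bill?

The deductible is already satisfied, so the full bill goes to coinsurance.
Owner's 50% share of £37468 is £18734.
Year-to-date out-of-pocket would reach £4369 + £18734 = £23103, above the £12300 maximum, so the owner pays only £12300 − £4369 = £7931.

£7931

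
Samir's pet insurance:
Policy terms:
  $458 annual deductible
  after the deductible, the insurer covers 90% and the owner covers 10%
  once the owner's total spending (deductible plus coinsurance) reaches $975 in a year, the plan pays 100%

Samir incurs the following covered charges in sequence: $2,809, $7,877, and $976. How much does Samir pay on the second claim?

$281.90

Claim 1 — $2,809: $458 finishes the deductible; $2,351 goes to coinsurance; 10% of $2,351 = $235.10. Owner pays $693.10; OOP now $693.10.
Claim 2 — $7,877: deductible met; 10% of $7,877 = $787.70. Adding that to $693.10 gives $1,480.80, past the $975 cap; owner pays only $975 − $693.10 = $281.90.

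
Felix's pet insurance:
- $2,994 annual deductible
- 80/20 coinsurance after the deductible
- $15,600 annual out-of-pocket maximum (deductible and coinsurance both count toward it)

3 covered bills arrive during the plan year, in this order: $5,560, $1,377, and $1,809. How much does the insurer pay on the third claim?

Claim 1 ($5,560): $2,994 to deductible, leaving $2,566; owner's 20% is $513.20. Owner pays $3,507.20; OOP now $3,507.20. Plan pays $5,560 − $3,507.20 = $2,052.80.
Claim 2 ($1,377): 20% coinsurance on $1,377 = $275.40. Owner pays $275.40; OOP now $3,782.60. Insurer: $1,377 − $275.40 = $1,101.60.
Claim 3 ($1,809): deductible already satisfied, so owner's share is 20% × $1,809 = $361.80. Cost to owner: $361.80. OOP to date $4,144.40. Insurer: $1,809 − $361.80 = $1,447.20.

$1,447.20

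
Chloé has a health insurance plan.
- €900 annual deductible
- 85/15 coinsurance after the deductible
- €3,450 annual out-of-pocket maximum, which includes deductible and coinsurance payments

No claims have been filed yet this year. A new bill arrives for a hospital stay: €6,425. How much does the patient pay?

€1,728.75

Deductible not yet touched, so the first €900 of the bill goes to the deductible.
That leaves €6,425 − €900 = €5,525 for coinsurance.
Patient's 15% share of €5,525 is €828.75.
So the patient owes €900 + €828.75 = €1,728.75 before any cap.
Total out-of-pocket so far would be €0 + €1,728.75 = €1,728.75, below the €3,450 cap — no reduction.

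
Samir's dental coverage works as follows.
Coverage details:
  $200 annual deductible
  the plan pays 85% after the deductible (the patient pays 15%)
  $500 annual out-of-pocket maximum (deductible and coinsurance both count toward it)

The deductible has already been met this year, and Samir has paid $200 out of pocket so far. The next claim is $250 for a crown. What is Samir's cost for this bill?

With the deductible met, the entire $250 is subject to coinsurance.
Coinsurance: $250 × 15% = $37.50.
Cumulative spending $200 + $37.50 = $237.50 stays under the $500 maximum.

$37.50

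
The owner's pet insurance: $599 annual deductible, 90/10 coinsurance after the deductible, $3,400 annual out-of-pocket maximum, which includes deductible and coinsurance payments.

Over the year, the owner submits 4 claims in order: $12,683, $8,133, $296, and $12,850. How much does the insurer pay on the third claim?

Claim 1 ($12,683): deductible takes $599, $12,084 remains; owner's 10% is $1,208.40. Cost to owner: $1,807.40. OOP to date $1,807.40. Plan pays $12,683 − $1,807.40 = $10,875.60.
Claim 2 ($8,133): deductible met; 10% of $8,133 = $813.30. Cost to owner: $813.30. OOP to date $2,620.70. Insurer: $8,133 − $813.30 = $7,319.70.
Claim 3 ($296): deductible already satisfied, so owner's share is 10% × $296 = $29.60. Owner pays $29.60; OOP now $2,650.30. Insurer: $296 − $29.60 = $266.40.

$266.40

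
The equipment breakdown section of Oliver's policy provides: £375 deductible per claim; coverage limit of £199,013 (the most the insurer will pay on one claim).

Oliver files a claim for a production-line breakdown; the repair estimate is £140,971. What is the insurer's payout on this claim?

£140,596

Less the £375 deductible: £140,971 − £375 = £140,596.
£140,596 ≤ £199,013, so the limit doesn't bind; insurer pays £140,596.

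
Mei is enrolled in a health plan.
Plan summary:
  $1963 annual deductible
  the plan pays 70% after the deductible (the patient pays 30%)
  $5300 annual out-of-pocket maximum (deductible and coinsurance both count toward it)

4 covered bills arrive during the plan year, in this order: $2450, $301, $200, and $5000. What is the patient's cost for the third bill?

Claim 1 — $2450: deductible takes $1963, $487 remains; coinsurance $487 × 30% = $146.10. Cost to patient: $2109.10. OOP to date $2109.10.
Claim 2 — $301: deductible already satisfied, so patient's share is 30% × $301 = $90.30. Cost to patient: $90.30. OOP to date $2199.40.
Claim 3 — $200: deductible already satisfied, so patient's share is 30% × $200 = $60. Patient owes $60 (running OOP $2259.40).

$60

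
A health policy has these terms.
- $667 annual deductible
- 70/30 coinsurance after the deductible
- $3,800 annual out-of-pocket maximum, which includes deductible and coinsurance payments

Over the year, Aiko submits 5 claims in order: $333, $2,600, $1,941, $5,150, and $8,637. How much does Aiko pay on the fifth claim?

Claim 1 ($333): entire amount goes to the deductible. Patient pays $333; OOP now $333.
Claim 2 ($2,600): deductible takes $334, $2,266 remains; patient's 30% is $679.80. Patient owes $1,013.80 (running OOP $1,346.80).
Claim 3 ($1,941): 30% coinsurance on $1,941 = $582.30. Patient pays $582.30; OOP now $1,929.10.
Claim 4 ($5,150): deductible already satisfied, so patient's share is 30% × $5,150 = $1,545. Patient pays $1,545; OOP now $3,474.10.
Claim 5 ($8,637): deductible met; 30% of $8,637 = $2,591.10. That would push OOP to $6,065.20, over the $3,800 cap, so patient pays $3,800 − $3,474.10 = $325.90.

$325.90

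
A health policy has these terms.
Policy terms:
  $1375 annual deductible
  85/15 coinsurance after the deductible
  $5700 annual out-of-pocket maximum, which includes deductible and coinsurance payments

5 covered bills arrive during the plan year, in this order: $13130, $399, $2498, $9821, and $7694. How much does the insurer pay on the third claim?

$2123.30

Bill 1, $13130: $1375 to deductible, leaving $11755; 15% of $11755 = $1763.25. Patient pays $3138.25; OOP now $3138.25. Insurer: $13130 − $3138.25 = $9991.75.
Bill 2, $399: deductible met; 15% of $399 = $59.85. Patient owes $59.85 (running OOP $3198.10). Insurer: $399 − $59.85 = $339.15.
Bill 3, $2498: 15% coinsurance on $2498 = $374.70. Patient owes $374.70 (running OOP $3572.80). Insurer: $2498 − $374.70 = $2123.30.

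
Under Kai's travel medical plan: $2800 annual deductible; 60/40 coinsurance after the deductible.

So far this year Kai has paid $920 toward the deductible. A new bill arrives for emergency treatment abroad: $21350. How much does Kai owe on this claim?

$9668

Remaining deductible: $2800 − $920 = $1880.
That leaves $21350 − $1880 = $19470 for coinsurance.
40% of $19470 = $7788 falls to the traveler.
That puts the traveler's cost at $1880 + $7788 = $9668.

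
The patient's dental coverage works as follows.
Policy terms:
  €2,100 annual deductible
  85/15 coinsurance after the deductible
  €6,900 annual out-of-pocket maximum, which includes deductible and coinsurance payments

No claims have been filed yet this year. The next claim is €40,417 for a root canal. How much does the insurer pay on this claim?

€33,517

Nothing has been paid toward the €2,100 deductible, so the first €2,100 of this charge is applied there.
The remaining €38,317 (= €40,417 − €2,100) moves to coinsurance.
Patient's 15% share of €38,317 is €5,747.55.
That puts the patient's cost at €2,100 + €5,747.55 = €7,847.55 before any cap.
That would bring total out-of-pocket to €7,847.55, past the €6,900 cap. The patient is capped at €6,900 − €0 = €6,900 on this claim.
The plan picks up €40,417 − €6,900 = €33,517.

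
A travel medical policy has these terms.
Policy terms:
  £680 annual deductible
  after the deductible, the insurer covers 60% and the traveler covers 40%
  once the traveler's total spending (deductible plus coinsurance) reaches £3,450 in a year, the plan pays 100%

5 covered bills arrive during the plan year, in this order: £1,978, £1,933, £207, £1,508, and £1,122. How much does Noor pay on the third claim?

£82.80

Claim 1 (£1,978): deductible takes £680, £1,298 remains; 40% of £1,298 = £519.20. Traveler pays £1,199.20; OOP now £1,199.20.
Claim 2 (£1,933): deductible met; 40% of £1,933 = £773.20. Traveler pays £773.20; OOP now £1,972.40.
Claim 3 (£207): 40% coinsurance on £207 = £82.80. Cost to traveler: £82.80. OOP to date £2,055.20.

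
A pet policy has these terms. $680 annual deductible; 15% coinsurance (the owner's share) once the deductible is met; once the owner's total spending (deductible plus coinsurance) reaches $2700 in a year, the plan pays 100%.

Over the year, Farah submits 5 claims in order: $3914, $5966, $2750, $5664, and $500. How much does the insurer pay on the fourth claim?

Bill 1, $3914: deductible takes $680, $3234 remains; coinsurance $3234 × 15% = $485.10. Owner pays $1165.10; OOP now $1165.10. Plan pays $3914 − $1165.10 = $2748.90.
Bill 2, $5966: deductible met; 15% of $5966 = $894.90. Owner pays $894.90; OOP now $2060. Plan pays $5966 − $894.90 = $5071.10.
Bill 3, $2750: 15% coinsurance on $2750 = $412.50. Owner pays $412.50; OOP now $2472.50. Plan pays $2750 − $412.50 = $2337.50.
Bill 4, $5664: 15% coinsurance on $5664 = $849.60. That would push OOP to $3322.10, over the $2700 cap, so owner pays $2700 − $2472.50 = $227.50. Plan pays $5664 − $227.50 = $5436.50.

$5436.50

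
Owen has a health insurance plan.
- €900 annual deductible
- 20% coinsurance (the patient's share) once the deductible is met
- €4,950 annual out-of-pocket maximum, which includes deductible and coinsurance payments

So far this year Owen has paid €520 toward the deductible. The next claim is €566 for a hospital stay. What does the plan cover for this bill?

€520 of the €900 deductible is already met, leaving €380.
That leaves €566 − €380 = €186 for coinsurance.
Patient's 20% share of €186 is €37.20.
Patient responsibility before any cap: €380 + €37.20 = €417.20.
Total out-of-pocket so far would be €520 + €417.20 = €937.20, below the €4,950 cap — no reduction.
The insurer covers the remainder: €566 − €417.20 = €148.80.

€148.80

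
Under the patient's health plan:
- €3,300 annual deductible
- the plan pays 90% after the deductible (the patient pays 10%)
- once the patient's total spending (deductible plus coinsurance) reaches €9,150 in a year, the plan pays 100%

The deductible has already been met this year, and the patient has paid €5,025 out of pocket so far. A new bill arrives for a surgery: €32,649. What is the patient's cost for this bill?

The deductible is already satisfied, so the full bill goes to coinsurance.
Coinsurance: €32,649 × 10% = €3,264.90.
Cumulative spending €5,025 + €3,264.90 = €8,289.90 stays under the €9,150 maximum.

€3,264.90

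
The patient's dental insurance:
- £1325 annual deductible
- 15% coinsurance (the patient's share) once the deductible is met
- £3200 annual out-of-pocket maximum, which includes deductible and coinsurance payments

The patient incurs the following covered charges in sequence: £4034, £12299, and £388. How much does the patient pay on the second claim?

£1468.65

Claim 1 (£4034): deductible takes £1325, £2709 remains; 15% of £2709 = £406.35. Patient pays £1731.35; OOP now £1731.35.
Claim 2 (£12299): deductible met; 15% of £12299 = £1844.85. Adding that to £1731.35 gives £3576.20, past the £3200 cap; patient pays only £3200 − £1731.35 = £1468.65.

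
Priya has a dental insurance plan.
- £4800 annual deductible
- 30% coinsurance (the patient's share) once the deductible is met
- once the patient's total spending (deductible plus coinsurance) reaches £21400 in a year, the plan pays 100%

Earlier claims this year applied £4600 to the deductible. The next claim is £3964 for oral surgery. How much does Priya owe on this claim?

£1329.20

£4600 of the £4800 deductible is already met, leaving £200.
The remaining £3764 (= £3964 − £200) moves to coinsurance.
Patient's 30% share of £3764 is £1129.20.
That puts the patient's cost at £200 + £1129.20 = £1329.20 before any cap.
Year-to-date out-of-pocket becomes £4600 + £1329.20 = £5929.20, still under the £21400 maximum, so no cap applies.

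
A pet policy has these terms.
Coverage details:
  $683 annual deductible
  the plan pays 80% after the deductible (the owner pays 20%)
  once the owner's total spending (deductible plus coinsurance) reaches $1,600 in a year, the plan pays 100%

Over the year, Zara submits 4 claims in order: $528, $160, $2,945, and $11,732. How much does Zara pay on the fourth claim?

Claim 1 ($528): fully absorbed by the deductible. Owner pays $528; OOP now $528.
Claim 2 ($160): $155 to deductible, leaving $5; 20% of $5 = $1. Cost to owner: $156. OOP to date $684.
Claim 3 ($2,945): 20% coinsurance on $2,945 = $589. Owner owes $589 (running OOP $1,273).
Claim 4 ($11,732): 20% coinsurance on $11,732 = $2,346.40. Adding that to $1,273 gives $3,619.40, past the $1,600 cap; owner pays only $1,600 − $1,273 = $327.

$327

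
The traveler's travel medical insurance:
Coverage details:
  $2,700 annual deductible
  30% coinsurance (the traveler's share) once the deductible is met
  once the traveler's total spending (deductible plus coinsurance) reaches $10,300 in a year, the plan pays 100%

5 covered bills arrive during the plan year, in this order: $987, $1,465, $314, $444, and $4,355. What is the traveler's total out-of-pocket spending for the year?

Claim 1 — $987: all of it applies to the deductible. Cost to traveler: $987. OOP to date $987.
Claim 2 — $1,465: all of it applies to the deductible. Cost to traveler: $1,465. OOP to date $2,452.
Claim 3 — $314: $248 finishes the deductible; $66 goes to coinsurance; traveler's 30% is $19.80. Cost to traveler: $267.80. OOP to date $2,719.80.
Claim 4 — $444: deductible already satisfied, so traveler's share is 30% × $444 = $133.20. Traveler pays $133.20; OOP now $2,853.
Claim 5 — $4,355: deductible already satisfied, so traveler's share is 30% × $4,355 = $1,306.50. Traveler owes $1,306.50 (running OOP $4,159.50).
Summing the traveler's payments: $987 + $1,465 + $267.80 + $133.20 + $1,306.50 = $4,159.50.

$4,159.50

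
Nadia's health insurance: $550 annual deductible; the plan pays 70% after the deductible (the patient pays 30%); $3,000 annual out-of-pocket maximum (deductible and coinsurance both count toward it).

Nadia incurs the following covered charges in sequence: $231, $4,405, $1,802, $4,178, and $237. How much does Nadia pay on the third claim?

$540.60

Claim 1 ($231): fully absorbed by the deductible. Cost to patient: $231. OOP to date $231.
Claim 2 ($4,405): $319 finishes the deductible; $4,086 goes to coinsurance; patient's 30% is $1,225.80. Patient owes $1,544.80 (running OOP $1,775.80).
Claim 3 ($1,802): deductible already satisfied, so patient's share is 30% × $1,802 = $540.60. Patient owes $540.60 (running OOP $2,316.40).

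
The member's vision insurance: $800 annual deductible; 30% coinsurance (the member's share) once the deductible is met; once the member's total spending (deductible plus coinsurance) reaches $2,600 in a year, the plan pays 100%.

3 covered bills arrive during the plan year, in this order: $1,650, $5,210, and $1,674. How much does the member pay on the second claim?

Bill 1, $1,650: $800 finishes the deductible; $850 goes to coinsurance; coinsurance $850 × 30% = $255. Cost to member: $1,055. OOP to date $1,055.
Bill 2, $5,210: deductible met; 30% of $5,210 = $1,563. OOP would hit $2,618 > $2,600, so the cap limits the member to $2,600 − $1,055 = $1,545.

$1,545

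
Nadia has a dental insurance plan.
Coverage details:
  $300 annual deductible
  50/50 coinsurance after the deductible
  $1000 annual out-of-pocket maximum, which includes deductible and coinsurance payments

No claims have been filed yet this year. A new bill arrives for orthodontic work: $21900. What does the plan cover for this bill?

$20900

The full $300 deductible is still open; $300 of this bill applies to it.
The remaining $21600 (= $21900 − $300) moves to coinsurance.
Patient's 50% share of $21600 is $10800.
Patient responsibility before any cap: $300 + $10800 = $11100.
Year-to-date out-of-pocket would reach $0 + $11100 = $11100, above the $1000 maximum, so the patient pays only $1000 − $0 = $1000.
The insurer covers the remainder: $21900 − $1000 = $20900.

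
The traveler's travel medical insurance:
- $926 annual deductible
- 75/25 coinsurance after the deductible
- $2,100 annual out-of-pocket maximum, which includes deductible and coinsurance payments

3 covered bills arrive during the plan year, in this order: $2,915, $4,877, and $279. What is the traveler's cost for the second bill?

Claim 1 — $2,915: deductible takes $926, $1,989 remains; 25% of $1,989 = $497.25. Cost to traveler: $1,423.25. OOP to date $1,423.25.
Claim 2 — $4,877: 25% coinsurance on $4,877 = $1,219.25. Adding that to $1,423.25 gives $2,642.50, past the $2,100 cap; traveler pays only $2,100 − $1,423.25 = $676.75.

$676.75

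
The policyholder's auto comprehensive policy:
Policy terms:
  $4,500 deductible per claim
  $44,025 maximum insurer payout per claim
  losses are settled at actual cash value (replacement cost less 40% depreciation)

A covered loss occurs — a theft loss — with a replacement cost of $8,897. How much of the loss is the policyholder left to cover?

$8,058.80

At 40% depreciation, ACV = $8,897 − $3,558.80 = $5,338.20.
Less the $4,500 deductible: $5,338.20 − $4,500 = $838.20.
That's under the $44,025 cap, so the insurer reimburses the full $838.20.
Out of pocket: $8,897 − $838.20 = $8,058.80.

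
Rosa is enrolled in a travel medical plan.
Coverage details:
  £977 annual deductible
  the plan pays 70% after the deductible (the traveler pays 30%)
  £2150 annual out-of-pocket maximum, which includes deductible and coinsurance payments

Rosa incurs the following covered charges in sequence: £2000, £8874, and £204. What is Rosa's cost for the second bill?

£866.10

Claim 1 — £2000: deductible takes £977, £1023 remains; 30% of £1023 = £306.90. Cost to traveler: £1283.90. OOP to date £1283.90.
Claim 2 — £8874: 30% coinsurance on £8874 = £2662.20. Adding that to £1283.90 gives £3946.10, past the £2150 cap; traveler pays only £2150 − £1283.90 = £866.10.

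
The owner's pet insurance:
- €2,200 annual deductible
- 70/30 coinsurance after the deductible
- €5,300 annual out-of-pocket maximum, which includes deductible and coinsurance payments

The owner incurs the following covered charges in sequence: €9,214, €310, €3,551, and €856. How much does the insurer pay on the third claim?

#1 (€9,214): €2,200 finishes the deductible; €7,014 goes to coinsurance; coinsurance €7,014 × 30% = €2,104.20. Cost to owner: €4,304.20. OOP to date €4,304.20. Insurer: €9,214 − €4,304.20 = €4,909.80.
#2 (€310): deductible already satisfied, so owner's share is 30% × €310 = €93. Cost to owner: €93. OOP to date €4,397.20. Insurer: €310 − €93 = €217.
#3 (€3,551): 30% coinsurance on €3,551 = €1,065.30. Adding that to €4,397.20 gives €5,462.50, past the €5,300 cap; owner pays only €5,300 − €4,397.20 = €902.80. Insurer: €3,551 − €902.80 = €2,648.20.

€2,648.20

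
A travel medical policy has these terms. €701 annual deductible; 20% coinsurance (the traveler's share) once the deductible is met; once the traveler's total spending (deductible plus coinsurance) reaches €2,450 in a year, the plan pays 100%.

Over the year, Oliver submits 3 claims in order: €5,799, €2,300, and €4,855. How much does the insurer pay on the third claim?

Claim 1 (€5,799): deductible takes €701, €5,098 remains; 20% of €5,098 = €1,019.60. Cost to traveler: €1,720.60. OOP to date €1,720.60. Plan pays €5,799 − €1,720.60 = €4,078.40.
Claim 2 (€2,300): deductible met; 20% of €2,300 = €460. Traveler pays €460; OOP now €2,180.60. Plan pays €2,300 − €460 = €1,840.
Claim 3 (€4,855): deductible met; 20% of €4,855 = €971. OOP would hit €3,151.60 > €2,450, so the cap limits the traveler to €2,450 − €2,180.60 = €269.40. Plan pays €4,855 − €269.40 = €4,585.60.

€4,585.60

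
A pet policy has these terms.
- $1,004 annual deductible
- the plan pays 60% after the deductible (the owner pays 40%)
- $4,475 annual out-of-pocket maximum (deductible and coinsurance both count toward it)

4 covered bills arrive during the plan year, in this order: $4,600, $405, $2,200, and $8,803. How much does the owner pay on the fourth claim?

$990.60

#1 ($4,600): $1,004 to deductible, leaving $3,596; owner's 40% is $1,438.40. Cost to owner: $2,442.40. OOP to date $2,442.40.
#2 ($405): deductible met; 40% of $405 = $162. Owner pays $162; OOP now $2,604.40.
#3 ($2,200): deductible met; 40% of $2,200 = $880. Cost to owner: $880. OOP to date $3,484.40.
#4 ($8,803): 40% coinsurance on $8,803 = $3,521.20. Adding that to $3,484.40 gives $7,005.60, past the $4,475 cap; owner pays only $4,475 − $3,484.40 = $990.60.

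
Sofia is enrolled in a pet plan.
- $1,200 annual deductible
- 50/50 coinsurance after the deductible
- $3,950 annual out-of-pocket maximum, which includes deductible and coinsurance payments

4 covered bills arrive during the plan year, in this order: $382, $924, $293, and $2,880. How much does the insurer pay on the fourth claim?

Claim 1 — $382: entire amount goes to the deductible. Cost to owner: $382. OOP to date $382. Insurer: $382 − $382 = $0.
Claim 2 — $924: $818 to deductible, leaving $106; owner's 50% is $53. Cost to owner: $871. OOP to date $1,253. Insurer: $924 − $871 = $53.
Claim 3 — $293: deductible met; 50% of $293 = $146.50. Cost to owner: $146.50. OOP to date $1,399.50. Plan pays $293 − $146.50 = $146.50.
Claim 4 — $2,880: deductible met; 50% of $2,880 = $1,440. Cost to owner: $1,440. OOP to date $2,839.50. Insurer: $2,880 − $1,440 = $1,440.

$1,440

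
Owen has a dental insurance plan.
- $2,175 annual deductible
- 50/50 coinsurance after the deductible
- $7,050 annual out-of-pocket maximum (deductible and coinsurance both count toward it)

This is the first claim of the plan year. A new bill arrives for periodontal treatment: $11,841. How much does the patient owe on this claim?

Nothing has been paid toward the $2,175 deductible, so the first $2,175 of this charge is applied there.
The remaining $9,666 (= $11,841 − $2,175) moves to coinsurance.
50% of $9,666 = $4,833 falls to the patient.
So the patient owes $2,175 + $4,833 = $7,008 before any cap.
Total out-of-pocket so far would be $0 + $7,008 = $7,008, below the $7,050 cap — no reduction.

$7,008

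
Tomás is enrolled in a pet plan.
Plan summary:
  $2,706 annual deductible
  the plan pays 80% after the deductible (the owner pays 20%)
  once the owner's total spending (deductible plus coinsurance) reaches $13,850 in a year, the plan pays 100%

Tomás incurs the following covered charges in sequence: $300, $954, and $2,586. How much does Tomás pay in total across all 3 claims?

$2,932.80

Claim 1 — $300: entire amount goes to the deductible. Owner owes $300 (running OOP $300).
Claim 2 — $954: all of it applies to the deductible. Owner pays $954; OOP now $1,254.
Claim 3 — $2,586: $1,452 finishes the deductible; $1,134 goes to coinsurance; coinsurance $1,134 × 20% = $226.80. Cost to owner: $1,678.80. OOP to date $2,932.80.
Summing the owner's payments: $300 + $954 + $1,678.80 = $2,932.80.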